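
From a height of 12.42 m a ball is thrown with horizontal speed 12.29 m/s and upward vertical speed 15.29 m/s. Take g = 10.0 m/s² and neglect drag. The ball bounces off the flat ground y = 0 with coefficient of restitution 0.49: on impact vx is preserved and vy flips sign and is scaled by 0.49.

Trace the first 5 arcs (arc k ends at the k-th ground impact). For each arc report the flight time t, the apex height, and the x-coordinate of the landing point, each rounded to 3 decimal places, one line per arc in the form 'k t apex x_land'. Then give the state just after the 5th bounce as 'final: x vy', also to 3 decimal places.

Arc 1: start y=12.420, vy=15.290 → t=3.725, apex=24.109, x_land=45.779, impact vy=-21.959
  bounce: vy ← 0.49·21.959 = 10.760
Arc 2: start y=0.000, vy=10.760 → t=2.152, apex=5.789, x_land=72.226, impact vy=-10.760
  bounce: vy ← 0.49·10.760 = 5.272
Arc 3: start y=0.000, vy=5.272 → t=1.054, apex=1.390, x_land=85.185, impact vy=-5.272
  bounce: vy ← 0.49·5.272 = 2.583
Arc 4: start y=0.000, vy=2.583 → t=0.517, apex=0.334, x_land=91.535, impact vy=-2.583
  bounce: vy ← 0.49·2.583 = 1.266
Arc 5: start y=0.000, vy=1.266 → t=0.253, apex=0.080, x_land=94.647, impact vy=-1.266
  bounce: vy ← 0.49·1.266 = 0.620

1 3.725 24.109 45.779
2 2.152 5.789 72.226
3 1.054 1.390 85.185
4 0.517 0.334 91.535
5 0.253 0.080 94.647
final: 94.647 0.620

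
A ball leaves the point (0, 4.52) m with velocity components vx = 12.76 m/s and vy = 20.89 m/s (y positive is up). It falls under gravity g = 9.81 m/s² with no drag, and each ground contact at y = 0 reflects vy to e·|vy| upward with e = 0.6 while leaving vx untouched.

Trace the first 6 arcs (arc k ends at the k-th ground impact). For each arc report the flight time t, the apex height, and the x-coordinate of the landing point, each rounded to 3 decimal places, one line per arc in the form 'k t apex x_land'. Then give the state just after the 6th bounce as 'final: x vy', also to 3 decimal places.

1 4.465 26.762 56.977
2 2.803 9.634 92.743
3 1.682 3.468 114.203
4 1.009 1.249 127.079
5 0.605 0.450 134.804
6 0.363 0.162 139.440
final: 139.440 1.069

Arc 1: start y=4.520, vy=20.890 → t=4.465, apex=26.762, x_land=56.977, impact vy=-22.915
  bounce: vy ← 0.6·22.915 = 13.749
Arc 2: start y=0.000, vy=13.749 → t=2.803, apex=9.634, x_land=92.743, impact vy=-13.749
  bounce: vy ← 0.6·13.749 = 8.249
Arc 3: start y=0.000, vy=8.249 → t=1.682, apex=3.468, x_land=114.203, impact vy=-8.249
  bounce: vy ← 0.6·8.249 = 4.950
Arc 4: start y=0.000, vy=4.950 → t=1.009, apex=1.249, x_land=127.079, impact vy=-4.950
  bounce: vy ← 0.6·4.950 = 2.970
Arc 5: start y=0.000, vy=2.970 → t=0.605, apex=0.450, x_land=134.804, impact vy=-2.970
  bounce: vy ← 0.6·2.970 = 1.782
Arc 6: start y=0.000, vy=1.782 → t=0.363, apex=0.162, x_land=139.440, impact vy=-1.782
  bounce: vy ← 0.6·1.782 = 1.069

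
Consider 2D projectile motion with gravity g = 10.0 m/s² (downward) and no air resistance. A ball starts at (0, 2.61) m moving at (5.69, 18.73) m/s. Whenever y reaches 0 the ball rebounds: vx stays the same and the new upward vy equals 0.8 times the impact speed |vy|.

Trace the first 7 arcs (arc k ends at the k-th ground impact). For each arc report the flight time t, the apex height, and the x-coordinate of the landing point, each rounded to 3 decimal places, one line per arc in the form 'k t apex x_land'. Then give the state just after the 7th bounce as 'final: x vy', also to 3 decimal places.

Arc 1: start y=2.610, vy=18.730 → t=3.881, apex=20.151, x_land=22.080, impact vy=-20.075
  bounce: vy ← 0.8·20.075 = 16.060
Arc 2: start y=0.000, vy=16.060 → t=3.212, apex=12.896, x_land=40.357, impact vy=-16.060
  bounce: vy ← 0.8·16.060 = 12.848
Arc 3: start y=0.000, vy=12.848 → t=2.570, apex=8.254, x_land=54.978, impact vy=-12.848
  bounce: vy ← 0.8·12.848 = 10.278
Arc 4: start y=0.000, vy=10.278 → t=2.056, apex=5.282, x_land=66.675, impact vy=-10.278
  bounce: vy ← 0.8·10.278 = 8.223
Arc 5: start y=0.000, vy=8.223 → t=1.645, apex=3.381, x_land=76.032, impact vy=-8.223
  bounce: vy ← 0.8·8.223 = 6.578
Arc 6: start y=0.000, vy=6.578 → t=1.316, apex=2.164, x_land=83.518, impact vy=-6.578
  bounce: vy ← 0.8·6.578 = 5.263
Arc 7: start y=0.000, vy=5.263 → t=1.053, apex=1.385, x_land=89.507, impact vy=-5.263
  bounce: vy ← 0.8·5.263 = 4.210

1 3.881 20.151 22.080
2 3.212 12.896 40.357
3 2.570 8.254 54.978
4 2.056 5.282 66.675
5 1.645 3.381 76.032
6 1.316 2.164 83.518
7 1.053 1.385 89.507
final: 89.507 4.210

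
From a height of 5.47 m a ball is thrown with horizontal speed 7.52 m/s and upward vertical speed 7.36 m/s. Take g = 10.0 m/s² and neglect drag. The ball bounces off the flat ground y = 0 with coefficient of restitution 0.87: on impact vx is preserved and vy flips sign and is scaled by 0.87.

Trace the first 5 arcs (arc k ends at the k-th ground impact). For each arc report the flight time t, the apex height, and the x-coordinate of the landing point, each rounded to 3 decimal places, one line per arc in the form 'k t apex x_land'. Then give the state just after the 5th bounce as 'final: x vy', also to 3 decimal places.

Arc 1: start y=5.470, vy=7.360 → t=2.015, apex=8.178, x_land=15.152, impact vy=-12.789
  bounce: vy ← 0.87·12.789 = 11.127
Arc 2: start y=0.000, vy=11.127 → t=2.225, apex=6.190, x_land=31.887, impact vy=-11.127
  bounce: vy ← 0.87·11.127 = 9.680
Arc 3: start y=0.000, vy=9.680 → t=1.936, apex=4.685, x_land=46.446, impact vy=-9.680
  bounce: vy ← 0.87·9.680 = 8.422
Arc 4: start y=0.000, vy=8.422 → t=1.684, apex=3.546, x_land=59.113, impact vy=-8.422
  bounce: vy ← 0.87·8.422 = 7.327
Arc 5: start y=0.000, vy=7.327 → t=1.465, apex=2.684, x_land=70.133, impact vy=-7.327
  bounce: vy ← 0.87·7.327 = 6.375

1 2.015 8.178 15.152
2 2.225 6.190 31.887
3 1.936 4.685 46.446
4 1.684 3.546 59.113
5 1.465 2.684 70.133
final: 70.133 6.375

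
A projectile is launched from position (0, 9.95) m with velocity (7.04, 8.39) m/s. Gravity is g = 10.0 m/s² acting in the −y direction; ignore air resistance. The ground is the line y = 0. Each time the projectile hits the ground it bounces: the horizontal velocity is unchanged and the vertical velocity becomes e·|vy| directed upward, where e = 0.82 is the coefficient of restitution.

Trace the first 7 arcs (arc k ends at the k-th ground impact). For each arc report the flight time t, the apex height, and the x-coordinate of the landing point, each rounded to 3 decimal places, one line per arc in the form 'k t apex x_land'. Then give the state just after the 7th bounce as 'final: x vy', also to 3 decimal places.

Arc 1: start y=9.950, vy=8.390 → t=2.480, apex=13.470, x_land=17.461, impact vy=-16.413
  bounce: vy ← 0.82·16.413 = 13.459
Arc 2: start y=0.000, vy=13.459 → t=2.692, apex=9.057, x_land=36.411, impact vy=-13.459
  bounce: vy ← 0.82·13.459 = 11.036
Arc 3: start y=0.000, vy=11.036 → t=2.207, apex=6.090, x_land=51.950, impact vy=-11.036
  bounce: vy ← 0.82·11.036 = 9.050
Arc 4: start y=0.000, vy=9.050 → t=1.810, apex=4.095, x_land=64.692, impact vy=-9.050
  bounce: vy ← 0.82·9.050 = 7.421
Arc 5: start y=0.000, vy=7.421 → t=1.484, apex=2.753, x_land=75.141, impact vy=-7.421
  bounce: vy ← 0.82·7.421 = 6.085
Arc 6: start y=0.000, vy=6.085 → t=1.217, apex=1.851, x_land=83.708, impact vy=-6.085
  bounce: vy ← 0.82·6.085 = 4.990
Arc 7: start y=0.000, vy=4.990 → t=0.998, apex=1.245, x_land=90.734, impact vy=-4.990
  bounce: vy ← 0.82·4.990 = 4.092

1 2.480 13.470 17.461
2 2.692 9.057 36.411
3 2.207 6.090 51.950
4 1.810 4.095 64.692
5 1.484 2.753 75.141
6 1.217 1.851 83.708
7 0.998 1.245 90.734
final: 90.734 4.092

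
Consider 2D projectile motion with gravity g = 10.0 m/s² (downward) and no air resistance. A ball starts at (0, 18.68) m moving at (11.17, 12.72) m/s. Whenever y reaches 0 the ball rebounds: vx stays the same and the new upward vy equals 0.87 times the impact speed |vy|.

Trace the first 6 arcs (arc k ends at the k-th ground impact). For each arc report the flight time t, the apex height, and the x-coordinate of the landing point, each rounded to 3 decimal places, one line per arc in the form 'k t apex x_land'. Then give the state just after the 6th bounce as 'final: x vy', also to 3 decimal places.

1 3.586 26.770 40.054
2 4.026 20.262 85.026
3 3.503 15.336 124.152
4 3.047 11.608 158.191
5 2.651 8.786 187.805
6 2.307 6.650 213.569
final: 213.569 10.034

Arc 1: start y=18.680, vy=12.720 → t=3.586, apex=26.770, x_land=40.054, impact vy=-23.139
  bounce: vy ← 0.87·23.139 = 20.131
Arc 2: start y=0.000, vy=20.131 → t=4.026, apex=20.262, x_land=85.026, impact vy=-20.131
  bounce: vy ← 0.87·20.131 = 17.514
Arc 3: start y=0.000, vy=17.514 → t=3.503, apex=15.336, x_land=124.152, impact vy=-17.514
  bounce: vy ← 0.87·17.514 = 15.237
Arc 4: start y=0.000, vy=15.237 → t=3.047, apex=11.608, x_land=158.191, impact vy=-15.237
  bounce: vy ← 0.87·15.237 = 13.256
Arc 5: start y=0.000, vy=13.256 → t=2.651, apex=8.786, x_land=187.805, impact vy=-13.256
  bounce: vy ← 0.87·13.256 = 11.533
Arc 6: start y=0.000, vy=11.533 → t=2.307, apex=6.650, x_land=213.569, impact vy=-11.533
  bounce: vy ← 0.87·11.533 = 10.034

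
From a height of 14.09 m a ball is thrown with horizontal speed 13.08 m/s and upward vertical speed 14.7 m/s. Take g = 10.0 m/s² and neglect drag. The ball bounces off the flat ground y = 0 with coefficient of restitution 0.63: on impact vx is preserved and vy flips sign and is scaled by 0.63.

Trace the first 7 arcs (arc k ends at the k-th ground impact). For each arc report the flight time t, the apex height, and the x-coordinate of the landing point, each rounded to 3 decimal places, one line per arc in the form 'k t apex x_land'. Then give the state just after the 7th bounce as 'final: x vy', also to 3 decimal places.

1 3.701 24.895 48.414
2 2.811 9.881 85.188
3 1.771 3.922 108.356
4 1.116 1.556 122.952
5 0.703 0.618 132.147
6 0.443 0.245 137.940
7 0.279 0.097 141.590
final: 141.590 0.879

Arc 1: start y=14.090, vy=14.700 → t=3.701, apex=24.895, x_land=48.414, impact vy=-22.313
  bounce: vy ← 0.63·22.313 = 14.057
Arc 2: start y=0.000, vy=14.057 → t=2.811, apex=9.881, x_land=85.188, impact vy=-14.057
  bounce: vy ← 0.63·14.057 = 8.856
Arc 3: start y=0.000, vy=8.856 → t=1.771, apex=3.922, x_land=108.356, impact vy=-8.856
  bounce: vy ← 0.63·8.856 = 5.579
Arc 4: start y=0.000, vy=5.579 → t=1.116, apex=1.556, x_land=122.952, impact vy=-5.579
  bounce: vy ← 0.63·5.579 = 3.515
Arc 5: start y=0.000, vy=3.515 → t=0.703, apex=0.618, x_land=132.147, impact vy=-3.515
  bounce: vy ← 0.63·3.515 = 2.214
Arc 6: start y=0.000, vy=2.214 → t=0.443, apex=0.245, x_land=137.940, impact vy=-2.214
  bounce: vy ← 0.63·2.214 = 1.395
Arc 7: start y=0.000, vy=1.395 → t=0.279, apex=0.097, x_land=141.590, impact vy=-1.395
  bounce: vy ← 0.63·1.395 = 0.879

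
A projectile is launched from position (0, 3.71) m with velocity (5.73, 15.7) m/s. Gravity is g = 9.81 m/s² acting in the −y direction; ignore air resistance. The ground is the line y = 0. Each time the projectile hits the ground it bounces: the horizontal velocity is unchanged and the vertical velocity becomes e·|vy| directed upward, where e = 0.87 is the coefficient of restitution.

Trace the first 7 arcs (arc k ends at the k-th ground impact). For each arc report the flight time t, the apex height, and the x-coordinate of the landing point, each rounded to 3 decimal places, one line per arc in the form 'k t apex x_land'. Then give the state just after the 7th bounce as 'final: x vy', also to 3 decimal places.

1 3.422 16.273 19.607
2 3.169 12.317 37.767
3 2.757 9.323 53.567
4 2.399 7.056 67.312
5 2.087 5.341 79.271
6 1.816 4.043 89.675
7 1.580 3.060 98.726
final: 98.726 6.741

Arc 1: start y=3.710, vy=15.700 → t=3.422, apex=16.273, x_land=19.607, impact vy=-17.868
  bounce: vy ← 0.87·17.868 = 15.546
Arc 2: start y=0.000, vy=15.546 → t=3.169, apex=12.317, x_land=37.767, impact vy=-15.546
  bounce: vy ← 0.87·15.546 = 13.525
Arc 3: start y=0.000, vy=13.525 → t=2.757, apex=9.323, x_land=53.567, impact vy=-13.525
  bounce: vy ← 0.87·13.525 = 11.766
Arc 4: start y=0.000, vy=11.766 → t=2.399, apex=7.056, x_land=67.312, impact vy=-11.766
  bounce: vy ← 0.87·11.766 = 10.237
Arc 5: start y=0.000, vy=10.237 → t=2.087, apex=5.341, x_land=79.271, impact vy=-10.237
  bounce: vy ← 0.87·10.237 = 8.906
Arc 6: start y=0.000, vy=8.906 → t=1.816, apex=4.043, x_land=89.675, impact vy=-8.906
  bounce: vy ← 0.87·8.906 = 7.748
Arc 7: start y=0.000, vy=7.748 → t=1.580, apex=3.060, x_land=98.726, impact vy=-7.748
  bounce: vy ← 0.87·7.748 = 6.741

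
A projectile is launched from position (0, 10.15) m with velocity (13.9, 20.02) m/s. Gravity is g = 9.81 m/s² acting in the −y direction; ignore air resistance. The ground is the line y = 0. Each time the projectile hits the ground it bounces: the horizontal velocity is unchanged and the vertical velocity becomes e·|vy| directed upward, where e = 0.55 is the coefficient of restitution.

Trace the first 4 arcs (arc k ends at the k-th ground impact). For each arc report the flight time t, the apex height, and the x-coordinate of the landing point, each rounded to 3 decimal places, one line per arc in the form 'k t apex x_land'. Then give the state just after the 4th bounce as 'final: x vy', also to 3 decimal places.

Arc 1: start y=10.150, vy=20.020 → t=4.538, apex=30.578, x_land=63.072, impact vy=-24.494
  bounce: vy ← 0.55·24.494 = 13.472
Arc 2: start y=0.000, vy=13.472 → t=2.746, apex=9.250, x_land=101.249, impact vy=-13.472
  bounce: vy ← 0.55·13.472 = 7.409
Arc 3: start y=0.000, vy=7.409 → t=1.511, apex=2.798, x_land=122.246, impact vy=-7.409
  bounce: vy ← 0.55·7.409 = 4.075
Arc 4: start y=0.000, vy=4.075 → t=0.831, apex=0.846, x_land=133.794, impact vy=-4.075
  bounce: vy ← 0.55·4.075 = 2.241

1 4.538 30.578 63.072
2 2.746 9.250 101.249
3 1.511 2.798 122.246
4 0.831 0.846 133.794
final: 133.794 2.241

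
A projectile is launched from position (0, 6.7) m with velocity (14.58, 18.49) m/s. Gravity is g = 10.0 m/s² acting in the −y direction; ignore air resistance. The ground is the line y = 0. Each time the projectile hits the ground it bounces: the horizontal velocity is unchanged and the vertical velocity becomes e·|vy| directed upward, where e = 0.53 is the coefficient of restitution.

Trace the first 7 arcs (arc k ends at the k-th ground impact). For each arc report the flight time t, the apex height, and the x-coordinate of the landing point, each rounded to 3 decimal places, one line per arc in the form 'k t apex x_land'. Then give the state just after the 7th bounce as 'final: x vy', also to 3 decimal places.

1 4.030 23.794 58.764
2 2.312 6.684 92.478
3 1.226 1.877 110.347
4 0.650 0.527 119.817
5 0.344 0.148 124.836
6 0.182 0.042 127.497
7 0.097 0.012 128.907
final: 128.907 0.256

Arc 1: start y=6.700, vy=18.490 → t=4.030, apex=23.794, x_land=58.764, impact vy=-21.815
  bounce: vy ← 0.53·21.815 = 11.562
Arc 2: start y=0.000, vy=11.562 → t=2.312, apex=6.684, x_land=92.478, impact vy=-11.562
  bounce: vy ← 0.53·11.562 = 6.128
Arc 3: start y=0.000, vy=6.128 → t=1.226, apex=1.877, x_land=110.347, impact vy=-6.128
  bounce: vy ← 0.53·6.128 = 3.248
Arc 4: start y=0.000, vy=3.248 → t=0.650, apex=0.527, x_land=119.817, impact vy=-3.248
  bounce: vy ← 0.53·3.248 = 1.721
Arc 5: start y=0.000, vy=1.721 → t=0.344, apex=0.148, x_land=124.836, impact vy=-1.721
  bounce: vy ← 0.53·1.721 = 0.912
Arc 6: start y=0.000, vy=0.912 → t=0.182, apex=0.042, x_land=127.497, impact vy=-0.912
  bounce: vy ← 0.53·0.912 = 0.484
Arc 7: start y=0.000, vy=0.484 → t=0.097, apex=0.012, x_land=128.907, impact vy=-0.484
  bounce: vy ← 0.53·0.484 = 0.256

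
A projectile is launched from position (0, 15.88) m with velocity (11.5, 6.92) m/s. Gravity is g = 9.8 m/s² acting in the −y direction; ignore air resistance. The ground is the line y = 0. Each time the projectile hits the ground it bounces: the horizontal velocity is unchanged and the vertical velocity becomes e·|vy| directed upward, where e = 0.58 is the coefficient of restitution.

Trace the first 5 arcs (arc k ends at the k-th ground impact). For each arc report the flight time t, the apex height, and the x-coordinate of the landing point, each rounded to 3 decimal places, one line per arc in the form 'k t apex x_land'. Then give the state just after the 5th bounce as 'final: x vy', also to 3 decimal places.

1 2.640 18.323 30.359
2 2.243 6.164 56.155
3 1.301 2.074 71.117
4 0.755 0.698 79.795
5 0.438 0.235 84.828
final: 84.828 1.244

Arc 1: start y=15.880, vy=6.920 → t=2.640, apex=18.323, x_land=30.359, impact vy=-18.951
  bounce: vy ← 0.58·18.951 = 10.991
Arc 2: start y=0.000, vy=10.991 → t=2.243, apex=6.164, x_land=56.155, impact vy=-10.991
  bounce: vy ← 0.58·10.991 = 6.375
Arc 3: start y=0.000, vy=6.375 → t=1.301, apex=2.074, x_land=71.117, impact vy=-6.375
  bounce: vy ← 0.58·6.375 = 3.698
Arc 4: start y=0.000, vy=3.698 → t=0.755, apex=0.698, x_land=79.795, impact vy=-3.698
  bounce: vy ← 0.58·3.698 = 2.145
Arc 5: start y=0.000, vy=2.145 → t=0.438, apex=0.235, x_land=84.828, impact vy=-2.145
  bounce: vy ← 0.58·2.145 = 1.244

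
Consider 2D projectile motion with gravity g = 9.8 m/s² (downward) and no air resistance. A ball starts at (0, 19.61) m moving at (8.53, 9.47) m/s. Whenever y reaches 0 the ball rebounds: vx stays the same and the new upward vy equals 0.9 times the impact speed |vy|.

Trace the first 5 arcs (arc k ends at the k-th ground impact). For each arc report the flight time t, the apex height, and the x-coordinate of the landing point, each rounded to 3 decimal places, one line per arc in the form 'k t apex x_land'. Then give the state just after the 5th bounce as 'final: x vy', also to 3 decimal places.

Arc 1: start y=19.610, vy=9.470 → t=3.188, apex=24.186, x_land=27.194, impact vy=-21.772
  bounce: vy ← 0.9·21.772 = 19.595
Arc 2: start y=0.000, vy=19.595 → t=3.999, apex=19.590, x_land=61.305, impact vy=-19.595
  bounce: vy ← 0.9·19.595 = 17.636
Arc 3: start y=0.000, vy=17.636 → t=3.599, apex=15.868, x_land=92.006, impact vy=-17.636
  bounce: vy ← 0.9·17.636 = 15.872
Arc 4: start y=0.000, vy=15.872 → t=3.239, apex=12.853, x_land=119.636, impact vy=-15.872
  bounce: vy ← 0.9·15.872 = 14.285
Arc 5: start y=0.000, vy=14.285 → t=2.915, apex=10.411, x_land=144.503, impact vy=-14.285
  bounce: vy ← 0.9·14.285 = 12.856

1 3.188 24.186 27.194
2 3.999 19.590 61.305
3 3.599 15.868 92.006
4 3.239 12.853 119.636
5 2.915 10.411 144.503
final: 144.503 12.856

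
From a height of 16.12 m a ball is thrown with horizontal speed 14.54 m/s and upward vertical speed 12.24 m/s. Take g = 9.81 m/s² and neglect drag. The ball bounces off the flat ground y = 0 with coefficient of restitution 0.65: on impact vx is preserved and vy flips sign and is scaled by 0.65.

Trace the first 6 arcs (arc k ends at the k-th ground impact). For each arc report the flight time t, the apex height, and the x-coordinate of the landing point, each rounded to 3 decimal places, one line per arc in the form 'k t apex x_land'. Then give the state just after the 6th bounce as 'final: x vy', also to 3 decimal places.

Arc 1: start y=16.120, vy=12.240 → t=3.448, apex=23.756, x_land=50.140, impact vy=-21.589
  bounce: vy ← 0.65·21.589 = 14.033
Arc 2: start y=0.000, vy=14.033 → t=2.861, apex=10.037, x_land=91.738, impact vy=-14.033
  bounce: vy ← 0.65·14.033 = 9.121
Arc 3: start y=0.000, vy=9.121 → t=1.860, apex=4.241, x_land=118.777, impact vy=-9.121
  bounce: vy ← 0.65·9.121 = 5.929
Arc 4: start y=0.000, vy=5.929 → t=1.209, apex=1.792, x_land=136.353, impact vy=-5.929
  bounce: vy ← 0.65·5.929 = 3.854
Arc 5: start y=0.000, vy=3.854 → t=0.786, apex=0.757, x_land=147.776, impact vy=-3.854
  bounce: vy ← 0.65·3.854 = 2.505
Arc 6: start y=0.000, vy=2.505 → t=0.511, apex=0.320, x_land=155.202, impact vy=-2.505
  bounce: vy ← 0.65·2.505 = 1.628

1 3.448 23.756 50.140
2 2.861 10.037 91.738
3 1.860 4.241 118.777
4 1.209 1.792 136.353
5 0.786 0.757 147.776
6 0.511 0.320 155.202
final: 155.202 1.628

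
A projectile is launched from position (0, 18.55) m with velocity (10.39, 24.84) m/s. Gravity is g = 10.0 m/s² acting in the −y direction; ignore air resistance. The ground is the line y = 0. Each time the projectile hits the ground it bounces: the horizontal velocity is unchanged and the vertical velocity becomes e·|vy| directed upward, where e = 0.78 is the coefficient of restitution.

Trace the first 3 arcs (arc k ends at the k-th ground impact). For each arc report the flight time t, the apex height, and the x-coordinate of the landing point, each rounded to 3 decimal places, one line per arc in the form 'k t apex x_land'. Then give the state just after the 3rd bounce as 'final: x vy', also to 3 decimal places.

1 5.627 49.401 58.468
2 4.904 30.056 109.415
3 3.825 18.286 149.154
final: 149.154 14.917

Arc 1: start y=18.550, vy=24.840 → t=5.627, apex=49.401, x_land=58.468, impact vy=-31.433
  bounce: vy ← 0.78·31.433 = 24.518
Arc 2: start y=0.000, vy=24.518 → t=4.904, apex=30.056, x_land=109.415, impact vy=-24.518
  bounce: vy ← 0.78·24.518 = 19.124
Arc 3: start y=0.000, vy=19.124 → t=3.825, apex=18.286, x_land=149.154, impact vy=-19.124
  bounce: vy ← 0.78·19.124 = 14.917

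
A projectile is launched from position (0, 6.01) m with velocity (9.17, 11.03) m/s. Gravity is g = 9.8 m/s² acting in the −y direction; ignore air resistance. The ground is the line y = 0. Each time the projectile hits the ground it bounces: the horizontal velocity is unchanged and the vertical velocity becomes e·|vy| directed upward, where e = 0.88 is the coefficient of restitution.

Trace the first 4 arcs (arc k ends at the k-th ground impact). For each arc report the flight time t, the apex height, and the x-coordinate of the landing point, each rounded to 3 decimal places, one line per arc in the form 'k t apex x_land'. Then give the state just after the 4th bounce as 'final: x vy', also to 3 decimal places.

Arc 1: start y=6.010, vy=11.030 → t=2.705, apex=12.217, x_land=24.801, impact vy=-15.474
  bounce: vy ← 0.88·15.474 = 13.617
Arc 2: start y=0.000, vy=13.617 → t=2.779, apex=9.461, x_land=50.285, impact vy=-13.617
  bounce: vy ← 0.88·13.617 = 11.983
Arc 3: start y=0.000, vy=11.983 → t=2.446, apex=7.327, x_land=72.711, impact vy=-11.983
  bounce: vy ← 0.88·11.983 = 10.545
Arc 4: start y=0.000, vy=10.545 → t=2.152, apex=5.674, x_land=92.446, impact vy=-10.545
  bounce: vy ← 0.88·10.545 = 9.280

1 2.705 12.217 24.801
2 2.779 9.461 50.285
3 2.446 7.327 72.711
4 2.152 5.674 92.446
final: 92.446 9.280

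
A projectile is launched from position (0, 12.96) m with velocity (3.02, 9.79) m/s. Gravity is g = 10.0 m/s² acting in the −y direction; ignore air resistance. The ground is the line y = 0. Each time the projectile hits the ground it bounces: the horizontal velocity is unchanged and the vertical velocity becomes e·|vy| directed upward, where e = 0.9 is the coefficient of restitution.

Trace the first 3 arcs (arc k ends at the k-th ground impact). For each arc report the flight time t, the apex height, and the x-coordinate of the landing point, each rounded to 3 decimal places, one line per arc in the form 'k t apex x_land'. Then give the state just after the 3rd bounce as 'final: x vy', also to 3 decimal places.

1 2.863 17.752 8.647
2 3.392 14.379 18.890
3 3.053 11.647 28.108
final: 28.108 13.736

Arc 1: start y=12.960, vy=9.790 → t=2.863, apex=17.752, x_land=8.647, impact vy=-18.843
  bounce: vy ← 0.9·18.843 = 16.958
Arc 2: start y=0.000, vy=16.958 → t=3.392, apex=14.379, x_land=18.890, impact vy=-16.958
  bounce: vy ← 0.9·16.958 = 15.263
Arc 3: start y=0.000, vy=15.263 → t=3.053, apex=11.647, x_land=28.108, impact vy=-15.263
  bounce: vy ← 0.9·15.263 = 13.736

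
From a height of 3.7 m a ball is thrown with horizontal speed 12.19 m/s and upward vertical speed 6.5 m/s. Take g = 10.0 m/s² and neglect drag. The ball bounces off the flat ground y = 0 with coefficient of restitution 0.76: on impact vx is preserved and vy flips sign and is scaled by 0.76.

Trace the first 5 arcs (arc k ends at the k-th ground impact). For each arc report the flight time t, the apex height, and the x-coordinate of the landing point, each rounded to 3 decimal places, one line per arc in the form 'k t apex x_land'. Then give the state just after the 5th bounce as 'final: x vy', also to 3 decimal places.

Arc 1: start y=3.700, vy=6.500 → t=1.728, apex=5.812, x_land=21.067, impact vy=-10.782
  bounce: vy ← 0.76·10.782 = 8.194
Arc 2: start y=0.000, vy=8.194 → t=1.639, apex=3.357, x_land=41.044, impact vy=-8.194
  bounce: vy ← 0.76·8.194 = 6.228
Arc 3: start y=0.000, vy=6.228 → t=1.246, apex=1.939, x_land=56.227, impact vy=-6.228
  bounce: vy ← 0.76·6.228 = 4.733
Arc 4: start y=0.000, vy=4.733 → t=0.947, apex=1.120, x_land=67.766, impact vy=-4.733
  bounce: vy ← 0.76·4.733 = 3.597
Arc 5: start y=0.000, vy=3.597 → t=0.719, apex=0.647, x_land=76.536, impact vy=-3.597
  bounce: vy ← 0.76·3.597 = 2.734

1 1.728 5.812 21.067
2 1.639 3.357 41.044
3 1.246 1.939 56.227
4 0.947 1.120 67.766
5 0.719 0.647 76.536
final: 76.536 2.734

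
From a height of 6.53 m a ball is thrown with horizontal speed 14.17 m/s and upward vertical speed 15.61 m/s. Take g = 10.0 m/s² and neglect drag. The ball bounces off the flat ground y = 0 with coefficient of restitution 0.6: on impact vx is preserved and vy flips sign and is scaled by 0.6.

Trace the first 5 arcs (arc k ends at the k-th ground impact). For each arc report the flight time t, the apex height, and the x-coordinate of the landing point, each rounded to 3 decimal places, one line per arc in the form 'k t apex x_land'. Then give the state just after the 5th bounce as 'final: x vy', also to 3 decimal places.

Arc 1: start y=6.530, vy=15.610 → t=3.496, apex=18.714, x_land=49.533, impact vy=-19.346
  bounce: vy ← 0.6·19.346 = 11.608
Arc 2: start y=0.000, vy=11.608 → t=2.322, apex=6.737, x_land=82.429, impact vy=-11.608
  bounce: vy ← 0.6·11.608 = 6.965
Arc 3: start y=0.000, vy=6.965 → t=1.393, apex=2.425, x_land=102.167, impact vy=-6.965
  bounce: vy ← 0.6·6.965 = 4.179
Arc 4: start y=0.000, vy=4.179 → t=0.836, apex=0.873, x_land=114.009, impact vy=-4.179
  bounce: vy ← 0.6·4.179 = 2.507
Arc 5: start y=0.000, vy=2.507 → t=0.501, apex=0.314, x_land=121.115, impact vy=-2.507
  bounce: vy ← 0.6·2.507 = 1.504

1 3.496 18.714 49.533
2 2.322 6.737 82.429
3 1.393 2.425 102.167
4 0.836 0.873 114.009
5 0.501 0.314 121.115
final: 121.115 1.504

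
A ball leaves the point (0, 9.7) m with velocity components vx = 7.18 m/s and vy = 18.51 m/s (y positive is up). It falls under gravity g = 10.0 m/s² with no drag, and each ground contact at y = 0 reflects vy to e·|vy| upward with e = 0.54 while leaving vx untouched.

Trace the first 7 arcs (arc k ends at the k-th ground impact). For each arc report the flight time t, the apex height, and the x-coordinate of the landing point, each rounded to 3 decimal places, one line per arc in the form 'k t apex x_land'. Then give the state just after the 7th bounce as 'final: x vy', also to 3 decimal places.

Arc 1: start y=9.700, vy=18.510 → t=4.168, apex=26.831, x_land=29.923, impact vy=-23.165
  bounce: vy ← 0.54·23.165 = 12.509
Arc 2: start y=0.000, vy=12.509 → t=2.502, apex=7.824, x_land=47.886, impact vy=-12.509
  bounce: vy ← 0.54·12.509 = 6.755
Arc 3: start y=0.000, vy=6.755 → t=1.351, apex=2.281, x_land=57.586, impact vy=-6.755
  bounce: vy ← 0.54·6.755 = 3.648
Arc 4: start y=0.000, vy=3.648 → t=0.730, apex=0.665, x_land=62.824, impact vy=-3.648
  bounce: vy ← 0.54·3.648 = 1.970
Arc 5: start y=0.000, vy=1.970 → t=0.394, apex=0.194, x_land=65.652, impact vy=-1.970
  bounce: vy ← 0.54·1.970 = 1.064
Arc 6: start y=0.000, vy=1.064 → t=0.213, apex=0.057, x_land=67.180, impact vy=-1.064
  bounce: vy ← 0.54·1.064 = 0.574
Arc 7: start y=0.000, vy=0.574 → t=0.115, apex=0.016, x_land=68.005, impact vy=-0.574
  bounce: vy ← 0.54·0.574 = 0.310

1 4.168 26.831 29.923
2 2.502 7.824 47.886
3 1.351 2.281 57.586
4 0.730 0.665 62.824
5 0.394 0.194 65.652
6 0.213 0.057 67.180
7 0.115 0.016 68.005
final: 68.005 0.310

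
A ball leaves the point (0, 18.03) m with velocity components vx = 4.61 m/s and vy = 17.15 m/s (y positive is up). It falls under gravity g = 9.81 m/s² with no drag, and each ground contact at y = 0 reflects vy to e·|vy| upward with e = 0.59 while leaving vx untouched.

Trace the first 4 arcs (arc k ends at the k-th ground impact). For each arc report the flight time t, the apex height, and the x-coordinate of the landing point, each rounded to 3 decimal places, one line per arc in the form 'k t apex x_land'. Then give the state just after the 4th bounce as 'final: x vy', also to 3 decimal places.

1 4.343 33.021 20.021
2 3.062 11.495 34.135
3 1.806 4.001 42.462
4 1.066 1.393 47.375
final: 47.375 3.084

Arc 1: start y=18.030, vy=17.150 → t=4.343, apex=33.021, x_land=20.021, impact vy=-25.453
  bounce: vy ← 0.59·25.453 = 15.017
Arc 2: start y=0.000, vy=15.017 → t=3.062, apex=11.495, x_land=34.135, impact vy=-15.017
  bounce: vy ← 0.59·15.017 = 8.860
Arc 3: start y=0.000, vy=8.860 → t=1.806, apex=4.001, x_land=42.462, impact vy=-8.860
  bounce: vy ← 0.59·8.860 = 5.228
Arc 4: start y=0.000, vy=5.228 → t=1.066, apex=1.393, x_land=47.375, impact vy=-5.228
  bounce: vy ← 0.59·5.228 = 3.084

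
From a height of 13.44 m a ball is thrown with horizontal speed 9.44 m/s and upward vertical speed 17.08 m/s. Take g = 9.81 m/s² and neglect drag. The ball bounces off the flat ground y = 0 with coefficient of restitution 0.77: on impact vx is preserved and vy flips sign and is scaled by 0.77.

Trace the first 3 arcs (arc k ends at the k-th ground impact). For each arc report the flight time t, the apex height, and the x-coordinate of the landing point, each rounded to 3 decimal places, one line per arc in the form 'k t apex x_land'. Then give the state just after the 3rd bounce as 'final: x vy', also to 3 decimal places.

Arc 1: start y=13.440, vy=17.080 → t=4.143, apex=28.309, x_land=39.114, impact vy=-23.567
  bounce: vy ← 0.77·23.567 = 18.147
Arc 2: start y=0.000, vy=18.147 → t=3.700, apex=16.784, x_land=74.039, impact vy=-18.147
  bounce: vy ← 0.77·18.147 = 13.973
Arc 3: start y=0.000, vy=13.973 → t=2.849, apex=9.951, x_land=100.931, impact vy=-13.973
  bounce: vy ← 0.77·13.973 = 10.759

1 4.143 28.309 39.114
2 3.700 16.784 74.039
3 2.849 9.951 100.931
final: 100.931 10.759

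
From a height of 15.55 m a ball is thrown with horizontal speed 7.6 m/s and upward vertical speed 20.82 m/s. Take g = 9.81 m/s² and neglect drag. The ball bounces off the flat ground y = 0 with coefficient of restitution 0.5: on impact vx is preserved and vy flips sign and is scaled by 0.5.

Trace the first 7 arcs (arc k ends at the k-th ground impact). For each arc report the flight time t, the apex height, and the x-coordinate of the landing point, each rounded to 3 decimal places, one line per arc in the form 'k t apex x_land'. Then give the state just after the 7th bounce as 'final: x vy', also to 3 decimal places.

1 4.893 37.643 37.184
2 2.770 9.411 58.238
3 1.385 2.353 68.765
4 0.693 0.588 74.029
5 0.346 0.147 76.660
6 0.173 0.037 77.976
7 0.087 0.009 78.634
final: 78.634 0.212

Arc 1: start y=15.550, vy=20.820 → t=4.893, apex=37.643, x_land=37.184, impact vy=-27.177
  bounce: vy ← 0.5·27.177 = 13.588
Arc 2: start y=0.000, vy=13.588 → t=2.770, apex=9.411, x_land=58.238, impact vy=-13.588
  bounce: vy ← 0.5·13.588 = 6.794
Arc 3: start y=0.000, vy=6.794 → t=1.385, apex=2.353, x_land=68.765, impact vy=-6.794
  bounce: vy ← 0.5·6.794 = 3.397
Arc 4: start y=0.000, vy=3.397 → t=0.693, apex=0.588, x_land=74.029, impact vy=-3.397
  bounce: vy ← 0.5·3.397 = 1.699
Arc 5: start y=0.000, vy=1.699 → t=0.346, apex=0.147, x_land=76.660, impact vy=-1.699
  bounce: vy ← 0.5·1.699 = 0.849
Arc 6: start y=0.000, vy=0.849 → t=0.173, apex=0.037, x_land=77.976, impact vy=-0.849
  bounce: vy ← 0.5·0.849 = 0.425
Arc 7: start y=0.000, vy=0.425 → t=0.087, apex=0.009, x_land=78.634, impact vy=-0.425
  bounce: vy ← 0.5·0.425 = 0.212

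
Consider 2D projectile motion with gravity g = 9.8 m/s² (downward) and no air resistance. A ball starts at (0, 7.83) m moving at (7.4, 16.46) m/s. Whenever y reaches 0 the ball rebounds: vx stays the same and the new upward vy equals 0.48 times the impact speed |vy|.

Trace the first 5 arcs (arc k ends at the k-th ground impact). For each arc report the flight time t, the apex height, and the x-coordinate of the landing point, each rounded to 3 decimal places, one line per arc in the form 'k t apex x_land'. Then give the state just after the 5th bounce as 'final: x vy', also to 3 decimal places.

1 3.782 21.653 27.985
2 2.018 4.989 42.918
3 0.969 1.149 50.087
4 0.465 0.265 53.527
5 0.223 0.061 55.179
final: 55.179 0.525

Arc 1: start y=7.830, vy=16.460 → t=3.782, apex=21.653, x_land=27.985, impact vy=-20.601
  bounce: vy ← 0.48·20.601 = 9.888
Arc 2: start y=0.000, vy=9.888 → t=2.018, apex=4.989, x_land=42.918, impact vy=-9.888
  bounce: vy ← 0.48·9.888 = 4.746
Arc 3: start y=0.000, vy=4.746 → t=0.969, apex=1.149, x_land=50.087, impact vy=-4.746
  bounce: vy ← 0.48·4.746 = 2.278
Arc 4: start y=0.000, vy=2.278 → t=0.465, apex=0.265, x_land=53.527, impact vy=-2.278
  bounce: vy ← 0.48·2.278 = 1.094
Arc 5: start y=0.000, vy=1.094 → t=0.223, apex=0.061, x_land=55.179, impact vy=-1.094
  bounce: vy ← 0.48·1.094 = 0.525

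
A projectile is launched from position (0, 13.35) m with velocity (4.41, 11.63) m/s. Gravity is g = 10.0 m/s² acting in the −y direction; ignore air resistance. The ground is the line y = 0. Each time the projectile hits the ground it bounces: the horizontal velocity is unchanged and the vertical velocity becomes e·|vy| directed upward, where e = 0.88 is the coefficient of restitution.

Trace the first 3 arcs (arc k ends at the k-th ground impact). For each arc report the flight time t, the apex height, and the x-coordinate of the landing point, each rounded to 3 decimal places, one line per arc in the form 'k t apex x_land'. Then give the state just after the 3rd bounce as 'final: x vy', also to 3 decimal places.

1 3.169 20.113 13.974
2 3.530 15.575 29.541
3 3.106 12.062 43.240
final: 43.240 13.668

Arc 1: start y=13.350, vy=11.630 → t=3.169, apex=20.113, x_land=13.974, impact vy=-20.056
  bounce: vy ← 0.88·20.056 = 17.650
Arc 2: start y=0.000, vy=17.650 → t=3.530, apex=15.575, x_land=29.541, impact vy=-17.650
  bounce: vy ← 0.88·17.650 = 15.532
Arc 3: start y=0.000, vy=15.532 → t=3.106, apex=12.062, x_land=43.240, impact vy=-15.532
  bounce: vy ← 0.88·15.532 = 13.668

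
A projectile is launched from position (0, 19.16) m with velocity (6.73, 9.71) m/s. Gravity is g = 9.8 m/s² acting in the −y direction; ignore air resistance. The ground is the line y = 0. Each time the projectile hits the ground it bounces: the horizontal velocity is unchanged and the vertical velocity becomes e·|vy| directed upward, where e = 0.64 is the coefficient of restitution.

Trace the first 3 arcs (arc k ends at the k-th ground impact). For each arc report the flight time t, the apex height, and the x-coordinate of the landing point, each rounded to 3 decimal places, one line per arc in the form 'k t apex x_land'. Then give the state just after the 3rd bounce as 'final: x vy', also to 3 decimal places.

1 3.203 23.970 21.553
2 2.831 9.818 40.606
3 1.812 4.022 52.800
final: 52.800 5.682

Arc 1: start y=19.160, vy=9.710 → t=3.203, apex=23.970, x_land=21.553, impact vy=-21.675
  bounce: vy ← 0.64·21.675 = 13.872
Arc 2: start y=0.000, vy=13.872 → t=2.831, apex=9.818, x_land=40.606, impact vy=-13.872
  bounce: vy ← 0.64·13.872 = 8.878
Arc 3: start y=0.000, vy=8.878 → t=1.812, apex=4.022, x_land=52.800, impact vy=-8.878
  bounce: vy ← 0.64·8.878 = 5.682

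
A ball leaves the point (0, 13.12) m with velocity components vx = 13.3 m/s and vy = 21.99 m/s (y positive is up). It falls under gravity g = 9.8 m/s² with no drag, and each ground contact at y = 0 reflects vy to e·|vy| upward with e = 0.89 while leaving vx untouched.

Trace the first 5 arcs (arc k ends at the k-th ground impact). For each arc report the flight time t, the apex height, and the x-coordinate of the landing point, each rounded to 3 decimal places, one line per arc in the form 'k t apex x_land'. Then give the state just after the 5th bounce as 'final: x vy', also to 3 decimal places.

1 5.021 37.791 66.780
2 4.943 29.935 132.526
3 4.400 23.711 191.040
4 3.916 18.782 243.117
5 3.485 14.877 289.466
final: 289.466 15.198

Arc 1: start y=13.120, vy=21.990 → t=5.021, apex=37.791, x_land=66.780, impact vy=-27.216
  bounce: vy ← 0.89·27.216 = 24.222
Arc 2: start y=0.000, vy=24.222 → t=4.943, apex=29.935, x_land=132.526, impact vy=-24.222
  bounce: vy ← 0.89·24.222 = 21.558
Arc 3: start y=0.000, vy=21.558 → t=4.400, apex=23.711, x_land=191.040, impact vy=-21.558
  bounce: vy ← 0.89·21.558 = 19.186
Arc 4: start y=0.000, vy=19.186 → t=3.916, apex=18.782, x_land=243.117, impact vy=-19.186
  bounce: vy ← 0.89·19.186 = 17.076
Arc 5: start y=0.000, vy=17.076 → t=3.485, apex=14.877, x_land=289.466, impact vy=-17.076
  bounce: vy ← 0.89·17.076 = 15.198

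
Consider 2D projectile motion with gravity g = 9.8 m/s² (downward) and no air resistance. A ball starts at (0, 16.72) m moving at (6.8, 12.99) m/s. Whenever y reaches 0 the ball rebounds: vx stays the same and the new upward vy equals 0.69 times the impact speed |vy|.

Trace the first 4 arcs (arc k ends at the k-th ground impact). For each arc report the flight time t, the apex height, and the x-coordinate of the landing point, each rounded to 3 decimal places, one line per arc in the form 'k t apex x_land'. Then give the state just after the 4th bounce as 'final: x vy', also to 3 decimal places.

Arc 1: start y=16.720, vy=12.990 → t=3.599, apex=25.329, x_land=24.474, impact vy=-22.281
  bounce: vy ← 0.69·22.281 = 15.374
Arc 2: start y=0.000, vy=15.374 → t=3.138, apex=12.059, x_land=45.809, impact vy=-15.374
  bounce: vy ← 0.69·15.374 = 10.608
Arc 3: start y=0.000, vy=10.608 → t=2.165, apex=5.741, x_land=60.531, impact vy=-10.608
  bounce: vy ← 0.69·10.608 = 7.320
Arc 4: start y=0.000, vy=7.320 → t=1.494, apex=2.733, x_land=70.688, impact vy=-7.320
  bounce: vy ← 0.69·7.320 = 5.051

1 3.599 25.329 24.474
2 3.138 12.059 45.809
3 2.165 5.741 60.531
4 1.494 2.733 70.688
final: 70.688 5.051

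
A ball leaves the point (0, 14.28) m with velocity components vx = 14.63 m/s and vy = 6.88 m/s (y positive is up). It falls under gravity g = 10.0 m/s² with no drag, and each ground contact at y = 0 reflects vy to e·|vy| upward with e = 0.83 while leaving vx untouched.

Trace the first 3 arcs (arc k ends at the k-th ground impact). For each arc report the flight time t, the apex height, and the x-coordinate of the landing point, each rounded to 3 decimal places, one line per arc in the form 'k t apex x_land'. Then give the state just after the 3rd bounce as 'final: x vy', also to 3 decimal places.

1 2.513 16.647 36.760
2 3.029 11.468 81.073
3 2.514 7.900 117.853
final: 117.853 10.433

Arc 1: start y=14.280, vy=6.880 → t=2.513, apex=16.647, x_land=36.760, impact vy=-18.246
  bounce: vy ← 0.83·18.246 = 15.145
Arc 2: start y=0.000, vy=15.145 → t=3.029, apex=11.468, x_land=81.073, impact vy=-15.145
  bounce: vy ← 0.83·15.145 = 12.570
Arc 3: start y=0.000, vy=12.570 → t=2.514, apex=7.900, x_land=117.853, impact vy=-12.570
  bounce: vy ← 0.83·12.570 = 10.433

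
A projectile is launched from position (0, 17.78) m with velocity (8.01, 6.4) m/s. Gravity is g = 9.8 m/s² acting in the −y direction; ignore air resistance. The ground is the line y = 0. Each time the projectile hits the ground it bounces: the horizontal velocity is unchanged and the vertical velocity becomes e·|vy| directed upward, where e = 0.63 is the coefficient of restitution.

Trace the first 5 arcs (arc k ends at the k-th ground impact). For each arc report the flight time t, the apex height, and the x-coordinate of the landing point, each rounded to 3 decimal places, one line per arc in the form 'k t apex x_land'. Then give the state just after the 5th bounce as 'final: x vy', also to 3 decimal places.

Arc 1: start y=17.780, vy=6.400 → t=2.667, apex=19.870, x_land=21.361, impact vy=-19.734
  bounce: vy ← 0.63·19.734 = 12.433
Arc 2: start y=0.000, vy=12.433 → t=2.537, apex=7.886, x_land=41.685, impact vy=-12.433
  bounce: vy ← 0.63·12.433 = 7.833
Arc 3: start y=0.000, vy=7.833 → t=1.598, apex=3.130, x_land=54.488, impact vy=-7.833
  bounce: vy ← 0.63·7.833 = 4.935
Arc 4: start y=0.000, vy=4.935 → t=1.007, apex=1.242, x_land=62.555, impact vy=-4.935
  bounce: vy ← 0.63·4.935 = 3.109
Arc 5: start y=0.000, vy=3.109 → t=0.634, apex=0.493, x_land=67.637, impact vy=-3.109
  bounce: vy ← 0.63·3.109 = 1.959

1 2.667 19.870 21.361
2 2.537 7.886 41.685
3 1.598 3.130 54.488
4 1.007 1.242 62.555
5 0.634 0.493 67.637
final: 67.637 1.959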